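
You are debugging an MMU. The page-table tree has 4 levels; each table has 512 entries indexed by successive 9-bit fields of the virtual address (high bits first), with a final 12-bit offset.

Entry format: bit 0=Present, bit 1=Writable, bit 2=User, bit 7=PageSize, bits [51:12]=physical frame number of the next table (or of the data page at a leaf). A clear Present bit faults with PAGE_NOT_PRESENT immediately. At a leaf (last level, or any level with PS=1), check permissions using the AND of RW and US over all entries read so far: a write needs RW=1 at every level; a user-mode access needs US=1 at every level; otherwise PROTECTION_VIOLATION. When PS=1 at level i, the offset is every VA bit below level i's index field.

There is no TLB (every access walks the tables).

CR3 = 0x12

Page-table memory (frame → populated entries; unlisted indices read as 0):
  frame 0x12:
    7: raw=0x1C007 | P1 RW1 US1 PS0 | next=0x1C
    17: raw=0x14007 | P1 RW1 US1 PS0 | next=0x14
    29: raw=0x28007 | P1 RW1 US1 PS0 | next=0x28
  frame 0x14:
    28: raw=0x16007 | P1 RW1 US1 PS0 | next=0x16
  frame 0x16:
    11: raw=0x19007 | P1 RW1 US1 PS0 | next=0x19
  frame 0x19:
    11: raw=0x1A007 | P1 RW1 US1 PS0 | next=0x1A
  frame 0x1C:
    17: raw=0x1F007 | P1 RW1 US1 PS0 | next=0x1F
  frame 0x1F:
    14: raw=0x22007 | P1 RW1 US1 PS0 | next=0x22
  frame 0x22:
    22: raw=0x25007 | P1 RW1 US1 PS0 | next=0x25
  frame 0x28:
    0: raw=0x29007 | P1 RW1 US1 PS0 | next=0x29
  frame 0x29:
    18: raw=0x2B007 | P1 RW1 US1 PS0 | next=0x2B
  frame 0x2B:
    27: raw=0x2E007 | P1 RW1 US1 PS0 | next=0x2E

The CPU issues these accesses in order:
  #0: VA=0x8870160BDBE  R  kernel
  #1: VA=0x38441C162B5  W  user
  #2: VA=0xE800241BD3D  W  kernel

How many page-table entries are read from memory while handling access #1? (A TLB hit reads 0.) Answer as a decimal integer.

Trace:
#0 VA=0x8870160BDBE (r,kernel):
  [0] read 0x12 idx=17: raw=0x14007 flags P=1 W=1 U=1 S=0
  [1] read 0x14 idx=28: raw=0x16007 flags P=1 W=1 U=1 S=0
  [2] read 0x16 idx=11: raw=0x19007 flags P=1 W=1 U=1 S=0
  [3] read 0x19 idx=11: raw=0x1A007 flags P=1 W=1 U=1 S=0
  ⇒ phys 0x1ADBE  [4 reads]
#1 VA=0x38441C162B5 (w,user):
  [0] read 0x12 idx=7: raw=0x1C007 flags P=1 W=1 U=1 S=0
  [1] read 0x1C idx=17: raw=0x1F007 flags P=1 W=1 U=1 S=0
  [2] read 0x1F idx=14: raw=0x22007 flags P=1 W=1 U=1 S=0
  [3] read 0x22 idx=22: raw=0x25007 flags P=1 W=1 U=1 S=0
  ⇒ phys 0x252B5  [4 reads]
#2 VA=0xE800241BD3D (w,kernel):
  [0] read 0x12 idx=29: raw=0x28007 flags P=1 W=1 U=1 S=0
  [1] read 0x28 idx=0: raw=0x29007 flags P=1 W=1 U=1 S=0
  [2] read 0x29 idx=18: raw=0x2B007 flags P=1 W=1 U=1 S=0
  [3] read 0x2B idx=27: raw=0x2E007 flags P=1 W=1 U=1 S=0
  ⇒ phys 0x2ED3D  [4 reads]

Entries read for #1: 4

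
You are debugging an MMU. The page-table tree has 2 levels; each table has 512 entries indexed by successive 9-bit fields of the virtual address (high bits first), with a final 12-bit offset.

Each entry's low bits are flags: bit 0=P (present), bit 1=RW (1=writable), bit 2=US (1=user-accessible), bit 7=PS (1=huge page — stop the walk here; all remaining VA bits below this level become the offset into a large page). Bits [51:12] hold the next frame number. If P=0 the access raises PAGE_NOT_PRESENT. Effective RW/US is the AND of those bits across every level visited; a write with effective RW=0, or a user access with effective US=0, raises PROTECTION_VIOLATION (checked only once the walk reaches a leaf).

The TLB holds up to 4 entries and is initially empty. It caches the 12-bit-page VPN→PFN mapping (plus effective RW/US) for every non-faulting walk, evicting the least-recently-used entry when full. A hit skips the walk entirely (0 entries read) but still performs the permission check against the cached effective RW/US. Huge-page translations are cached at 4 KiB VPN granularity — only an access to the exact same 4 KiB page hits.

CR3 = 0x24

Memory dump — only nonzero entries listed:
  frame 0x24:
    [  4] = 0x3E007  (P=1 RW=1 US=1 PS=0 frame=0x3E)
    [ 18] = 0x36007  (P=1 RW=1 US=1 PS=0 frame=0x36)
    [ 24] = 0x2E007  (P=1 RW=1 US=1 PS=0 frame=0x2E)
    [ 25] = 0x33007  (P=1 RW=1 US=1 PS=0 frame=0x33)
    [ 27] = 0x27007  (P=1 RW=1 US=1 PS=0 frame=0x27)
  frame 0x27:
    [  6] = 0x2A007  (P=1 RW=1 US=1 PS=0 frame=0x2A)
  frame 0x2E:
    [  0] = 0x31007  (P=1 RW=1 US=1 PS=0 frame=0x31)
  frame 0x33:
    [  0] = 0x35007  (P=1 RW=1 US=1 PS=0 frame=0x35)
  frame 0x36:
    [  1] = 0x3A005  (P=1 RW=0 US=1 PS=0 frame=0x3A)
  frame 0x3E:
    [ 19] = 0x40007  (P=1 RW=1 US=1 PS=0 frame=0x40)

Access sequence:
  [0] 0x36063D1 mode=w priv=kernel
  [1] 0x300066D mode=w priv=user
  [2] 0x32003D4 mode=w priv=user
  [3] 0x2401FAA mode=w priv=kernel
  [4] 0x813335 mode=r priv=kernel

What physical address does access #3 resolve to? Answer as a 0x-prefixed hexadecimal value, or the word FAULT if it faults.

Trace:
#0 VA=0x36063D1 (w,kernel):
  L0 @0x24[27] → 0x27007  P=1,RW=1,US=1,PS=0
  L1 @0x27[6] → 0x2A007  P=1,RW=1,US=1,PS=0
  ✓ 0x2A3D1  — 2 lookups
#1 VA=0x300066D (w,user):
  L0 @0x24[24] → 0x2E007  P=1,RW=1,US=1,PS=0
  L1 @0x2E[0] → 0x31007  P=1,RW=1,US=1,PS=0
  ✓ 0x3166D  — 2 lookups
#2 VA=0x32003D4 (w,user):
  L0 @0x24[25] → 0x33007  P=1,RW=1,US=1,PS=0
  L1 @0x33[0] → 0x35007  P=1,RW=1,US=1,PS=0
  ✓ 0x353D4  — 2 lookups
#3 VA=0x2401FAA (w,kernel):
  L0 @0x24[18] → 0x36007  P=1,RW=1,US=1,PS=0
  L1 @0x36[1] → 0x3A005  P=1,RW=0,US=1,PS=0
  → PROTECTION_VIOLATION  (2 entries read)
#4 VA=0x813335 (r,kernel):
  L0 @0x24[4] → 0x3E007  P=1,RW=1,US=1,PS=0
  L1 @0x3E[19] → 0x40007  P=1,RW=1,US=1,PS=0
  ✓ 0x40335  — 2 lookups

Access #3 PA: FAULT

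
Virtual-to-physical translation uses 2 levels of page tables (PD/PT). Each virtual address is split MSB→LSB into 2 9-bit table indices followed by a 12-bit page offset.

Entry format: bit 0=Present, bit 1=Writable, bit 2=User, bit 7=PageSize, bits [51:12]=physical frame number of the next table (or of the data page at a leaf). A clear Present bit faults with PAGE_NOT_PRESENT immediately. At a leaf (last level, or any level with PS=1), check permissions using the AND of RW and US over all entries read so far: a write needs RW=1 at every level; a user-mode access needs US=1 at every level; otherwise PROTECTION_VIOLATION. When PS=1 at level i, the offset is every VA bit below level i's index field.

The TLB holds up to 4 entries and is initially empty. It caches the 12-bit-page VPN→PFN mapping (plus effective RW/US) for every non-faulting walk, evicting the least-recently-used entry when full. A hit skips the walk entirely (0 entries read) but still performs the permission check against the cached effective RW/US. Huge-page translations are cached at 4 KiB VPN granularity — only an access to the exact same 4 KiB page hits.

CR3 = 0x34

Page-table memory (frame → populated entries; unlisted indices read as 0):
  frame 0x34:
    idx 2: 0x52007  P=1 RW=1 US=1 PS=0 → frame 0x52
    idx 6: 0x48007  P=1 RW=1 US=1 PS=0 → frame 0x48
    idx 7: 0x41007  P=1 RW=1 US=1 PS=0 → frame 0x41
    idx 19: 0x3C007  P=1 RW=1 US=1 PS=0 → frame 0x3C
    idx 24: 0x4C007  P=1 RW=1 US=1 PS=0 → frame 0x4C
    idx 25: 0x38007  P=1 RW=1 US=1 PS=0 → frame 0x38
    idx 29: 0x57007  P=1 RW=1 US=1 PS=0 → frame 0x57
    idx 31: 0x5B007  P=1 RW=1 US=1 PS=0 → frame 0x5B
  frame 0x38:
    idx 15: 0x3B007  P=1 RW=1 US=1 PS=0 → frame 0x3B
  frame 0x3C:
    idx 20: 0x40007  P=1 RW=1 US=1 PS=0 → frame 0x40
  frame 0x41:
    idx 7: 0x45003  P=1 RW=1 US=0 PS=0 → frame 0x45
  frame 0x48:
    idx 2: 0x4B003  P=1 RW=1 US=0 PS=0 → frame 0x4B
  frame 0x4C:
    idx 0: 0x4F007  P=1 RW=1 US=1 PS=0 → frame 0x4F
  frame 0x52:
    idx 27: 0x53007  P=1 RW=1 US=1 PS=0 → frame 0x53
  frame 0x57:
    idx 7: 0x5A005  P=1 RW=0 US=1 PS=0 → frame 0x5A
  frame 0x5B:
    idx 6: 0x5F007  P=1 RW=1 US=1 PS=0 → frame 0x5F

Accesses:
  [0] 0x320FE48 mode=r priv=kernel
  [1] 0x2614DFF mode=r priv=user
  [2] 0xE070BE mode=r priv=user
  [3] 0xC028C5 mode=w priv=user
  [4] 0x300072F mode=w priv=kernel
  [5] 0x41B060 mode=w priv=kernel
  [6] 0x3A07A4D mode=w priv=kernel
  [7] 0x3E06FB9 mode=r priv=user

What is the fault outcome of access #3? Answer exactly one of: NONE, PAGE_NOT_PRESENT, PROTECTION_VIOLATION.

Trace:
#0 VA=0x320FE48 (r,kernel):
  L0 @0x34[25] → 0x38007  P=1,RW=1,US=1,PS=0
  L1 @0x38[15] → 0x3B007  P=1,RW=1,US=1,PS=0
  → PA=0x3BE48  (2 entries read)
#1 VA=0x2614DFF (r,user):
  L0 @0x34[19] → 0x3C007  P=1,RW=1,US=1,PS=0
  L1 @0x3C[20] → 0x40007  P=1,RW=1,US=1,PS=0
  → PA=0x40DFF  (2 entries read)
#2 VA=0xE070BE (r,user):
  L0 @0x34[7] → 0x41007  P=1,RW=1,US=1,PS=0
  L1 @0x41[7] → 0x45003  P=1,RW=1,US=0,PS=0
  → PROTECTION_VIOLATION  (2 entries read)
#3 VA=0xC028C5 (w,user):
  L0 @0x34[6] → 0x48007  P=1,RW=1,US=1,PS=0
  L1 @0x48[2] → 0x4B003  P=1,RW=1,US=0,PS=0
  → PROTECTION_VIOLATION  (2 entries read)
#4 VA=0x300072F (w,kernel):
  L0 @0x34[24] → 0x4C007  P=1,RW=1,US=1,PS=0
  L1 @0x4C[0] → 0x4F007  P=1,RW=1,US=1,PS=0
  → PA=0x4F72F  (2 entries read)
#5 VA=0x41B060 (w,kernel):
  L0 @0x34[2] → 0x52007  P=1,RW=1,US=1,PS=0
  L1 @0x52[27] → 0x53007  P=1,RW=1,US=1,PS=0
  → PA=0x53060  (2 entries read)
#6 VA=0x3A07A4D (w,kernel):
  L0 @0x34[29] → 0x57007  P=1,RW=1,US=1,PS=0
  L1 @0x57[7] → 0x5A005  P=1,RW=0,US=1,PS=0
  → PROTECTION_VIOLATION  (2 entries read)
#7 VA=0x3E06FB9 (r,user):
  L0 @0x34[31] → 0x5B007  P=1,RW=1,US=1,PS=0
  L1 @0x5B[6] → 0x5F007  P=1,RW=1,US=1,PS=0
  → PA=0x5FFB9  (2 entries read)

Access #3 fault: PROTECTION_VIOLATION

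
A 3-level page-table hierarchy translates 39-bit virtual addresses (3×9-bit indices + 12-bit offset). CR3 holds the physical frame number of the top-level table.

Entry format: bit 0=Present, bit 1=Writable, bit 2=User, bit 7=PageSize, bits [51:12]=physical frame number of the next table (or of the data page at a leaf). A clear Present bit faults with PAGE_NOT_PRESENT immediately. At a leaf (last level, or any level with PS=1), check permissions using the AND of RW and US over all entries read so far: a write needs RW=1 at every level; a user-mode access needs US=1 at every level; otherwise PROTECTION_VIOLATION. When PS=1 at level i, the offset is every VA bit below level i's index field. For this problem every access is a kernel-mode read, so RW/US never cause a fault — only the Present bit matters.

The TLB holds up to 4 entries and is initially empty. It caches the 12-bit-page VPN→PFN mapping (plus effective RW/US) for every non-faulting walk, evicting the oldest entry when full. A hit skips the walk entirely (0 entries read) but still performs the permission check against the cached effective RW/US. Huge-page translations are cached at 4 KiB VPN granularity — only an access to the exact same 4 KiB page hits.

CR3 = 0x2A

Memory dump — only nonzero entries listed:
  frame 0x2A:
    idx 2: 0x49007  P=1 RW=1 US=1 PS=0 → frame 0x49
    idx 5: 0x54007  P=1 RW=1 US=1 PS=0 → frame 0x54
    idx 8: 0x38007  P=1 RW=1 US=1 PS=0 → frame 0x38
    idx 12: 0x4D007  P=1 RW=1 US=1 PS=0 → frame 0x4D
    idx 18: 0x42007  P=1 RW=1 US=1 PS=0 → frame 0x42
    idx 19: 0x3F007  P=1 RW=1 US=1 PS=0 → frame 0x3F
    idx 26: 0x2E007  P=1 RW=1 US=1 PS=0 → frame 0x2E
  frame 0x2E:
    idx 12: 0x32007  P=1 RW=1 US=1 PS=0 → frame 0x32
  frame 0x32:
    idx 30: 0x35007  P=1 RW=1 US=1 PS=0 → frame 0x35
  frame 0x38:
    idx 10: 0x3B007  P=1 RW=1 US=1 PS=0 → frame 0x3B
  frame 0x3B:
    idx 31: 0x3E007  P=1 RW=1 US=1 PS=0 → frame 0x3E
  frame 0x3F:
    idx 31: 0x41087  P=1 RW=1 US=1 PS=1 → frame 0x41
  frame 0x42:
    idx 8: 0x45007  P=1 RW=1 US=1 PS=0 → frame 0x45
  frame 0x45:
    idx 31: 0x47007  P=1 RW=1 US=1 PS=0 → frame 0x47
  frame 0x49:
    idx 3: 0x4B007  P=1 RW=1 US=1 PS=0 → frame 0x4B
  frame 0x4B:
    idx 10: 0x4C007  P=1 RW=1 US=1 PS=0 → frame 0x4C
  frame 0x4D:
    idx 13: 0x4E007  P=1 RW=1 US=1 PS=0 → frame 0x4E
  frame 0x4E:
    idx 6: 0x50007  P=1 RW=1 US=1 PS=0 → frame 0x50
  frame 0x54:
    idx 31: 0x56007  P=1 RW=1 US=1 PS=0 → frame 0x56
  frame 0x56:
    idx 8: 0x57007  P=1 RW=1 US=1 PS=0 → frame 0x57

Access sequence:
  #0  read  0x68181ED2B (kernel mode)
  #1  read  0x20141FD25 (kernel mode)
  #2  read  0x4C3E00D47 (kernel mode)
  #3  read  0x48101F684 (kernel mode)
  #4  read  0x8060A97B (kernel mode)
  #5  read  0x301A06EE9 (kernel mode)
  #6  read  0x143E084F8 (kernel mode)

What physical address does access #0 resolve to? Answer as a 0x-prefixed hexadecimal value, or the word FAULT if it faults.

Per-access translation:
#0 VA=0x68181ED2B (r,kernel):
  [0] read 0x2A idx=26: raw=0x2E007 flags P=1 W=1 U=1 S=0
  [1] read 0x2E idx=12: raw=0x32007 flags P=1 W=1 U=1 S=0
  [2] read 0x32 idx=30: raw=0x35007 flags P=1 W=1 U=1 S=0
  ⇒ phys 0x35D2B  [3 reads]
#1 VA=0x20141FD25 (r,kernel):
  [0] read 0x2A idx=8: raw=0x38007 flags P=1 W=1 U=1 S=0
  [1] read 0x38 idx=10: raw=0x3B007 flags P=1 W=1 U=1 S=0
  [2] read 0x3B idx=31: raw=0x3E007 flags P=1 W=1 U=1 S=0
  ⇒ phys 0x3ED25  [3 reads]
#2 VA=0x4C3E00D47 (r,kernel):
  [0] read 0x2A idx=19: raw=0x3F007 flags P=1 W=1 U=1 S=0
  [1] read 0x3F idx=31: raw=0x41087 flags P=1 W=1 U=1 S=1
  ⇒ phys 0x41D47 (huge @L1)  [2 reads]
#3 VA=0x48101F684 (r,kernel):
  [0] read 0x2A idx=18: raw=0x42007 flags P=1 W=1 U=1 S=0
  [1] read 0x42 idx=8: raw=0x45007 flags P=1 W=1 U=1 S=0
  [2] read 0x45 idx=31: raw=0x47007 flags P=1 W=1 U=1 S=0
  ⇒ phys 0x47684  [3 reads]
#4 VA=0x8060A97B (r,kernel):
  [0] read 0x2A idx=2: raw=0x49007 flags P=1 W=1 U=1 S=0
  [1] read 0x49 idx=3: raw=0x4B007 flags P=1 W=1 U=1 S=0
  [2] read 0x4B idx=10: raw=0x4C007 flags P=1 W=1 U=1 S=0
  ⇒ phys 0x4C97B  [3 reads]
#5 VA=0x301A06EE9 (r,kernel):
  [0] read 0x2A idx=12: raw=0x4D007 flags P=1 W=1 U=1 S=0
  [1] read 0x4D idx=13: raw=0x4E007 flags P=1 W=1 U=1 S=0
  [2] read 0x4E idx=6: raw=0x50007 flags P=1 W=1 U=1 S=0
  ⇒ phys 0x50EE9  [3 reads]
#6 VA=0x143E084F8 (r,kernel):
  [0] read 0x2A idx=5: raw=0x54007 flags P=1 W=1 U=1 S=0
  [1] read 0x54 idx=31: raw=0x56007 flags P=1 W=1 U=1 S=0
  [2] read 0x56 idx=8: raw=0x57007 flags P=1 W=1 U=1 S=0
  ⇒ phys 0x574F8  [3 reads]

Access #0 PA: 0x35D2B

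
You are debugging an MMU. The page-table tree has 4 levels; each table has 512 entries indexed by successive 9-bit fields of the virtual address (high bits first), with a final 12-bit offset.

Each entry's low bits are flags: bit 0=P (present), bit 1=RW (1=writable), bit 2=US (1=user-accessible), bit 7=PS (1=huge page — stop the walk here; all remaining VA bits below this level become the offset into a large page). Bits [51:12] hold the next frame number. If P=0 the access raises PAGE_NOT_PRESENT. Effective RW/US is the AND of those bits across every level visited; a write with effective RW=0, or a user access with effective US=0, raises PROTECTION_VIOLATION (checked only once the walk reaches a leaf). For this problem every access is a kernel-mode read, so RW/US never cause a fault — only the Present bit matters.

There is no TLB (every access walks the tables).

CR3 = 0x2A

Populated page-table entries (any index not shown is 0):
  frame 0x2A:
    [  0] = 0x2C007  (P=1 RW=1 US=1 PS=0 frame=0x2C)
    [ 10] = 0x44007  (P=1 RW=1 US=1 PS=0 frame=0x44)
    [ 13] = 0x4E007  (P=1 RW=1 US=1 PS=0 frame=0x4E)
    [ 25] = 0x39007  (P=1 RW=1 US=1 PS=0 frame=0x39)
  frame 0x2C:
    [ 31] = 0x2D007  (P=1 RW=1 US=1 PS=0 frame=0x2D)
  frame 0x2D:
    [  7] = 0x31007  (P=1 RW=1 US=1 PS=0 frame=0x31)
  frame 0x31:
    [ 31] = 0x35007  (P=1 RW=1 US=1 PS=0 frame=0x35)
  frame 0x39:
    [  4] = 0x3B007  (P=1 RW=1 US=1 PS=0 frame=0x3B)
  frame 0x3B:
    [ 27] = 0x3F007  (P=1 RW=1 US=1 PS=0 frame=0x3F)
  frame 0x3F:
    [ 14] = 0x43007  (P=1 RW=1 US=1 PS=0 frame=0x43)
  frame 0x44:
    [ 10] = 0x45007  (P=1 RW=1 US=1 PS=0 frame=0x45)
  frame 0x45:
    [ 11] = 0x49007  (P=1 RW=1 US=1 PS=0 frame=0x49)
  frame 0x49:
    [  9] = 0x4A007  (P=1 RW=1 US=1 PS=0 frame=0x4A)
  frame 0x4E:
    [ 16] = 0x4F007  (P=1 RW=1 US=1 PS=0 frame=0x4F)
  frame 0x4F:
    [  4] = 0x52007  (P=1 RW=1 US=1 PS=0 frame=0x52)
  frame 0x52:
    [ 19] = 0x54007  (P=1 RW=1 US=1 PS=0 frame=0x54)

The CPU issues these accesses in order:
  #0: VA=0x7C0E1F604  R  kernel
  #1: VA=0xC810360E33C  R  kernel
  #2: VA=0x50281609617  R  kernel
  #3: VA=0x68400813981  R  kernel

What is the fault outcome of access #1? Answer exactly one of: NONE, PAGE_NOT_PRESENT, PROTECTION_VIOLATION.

Walk each access:
#0 VA=0x7C0E1F604 (r,kernel):
  lvl0: tbl 0x2A, slot 0 ⇒ 0x2C007 (P1/RW1/US1/PS0)
  lvl1: tbl 0x2C, slot 31 ⇒ 0x2D007 (P1/RW1/US1/PS0)
  lvl2: tbl 0x2D, slot 7 ⇒ 0x31007 (P1/RW1/US1/PS0)
  lvl3: tbl 0x31, slot 31 ⇒ 0x35007 (P1/RW1/US1/PS0)
  ✓ 0x35604  — 4 lookups
#1 VA=0xC810360E33C (r,kernel):
  lvl0: tbl 0x2A, slot 25 ⇒ 0x39007 (P1/RW1/US1/PS0)
  lvl1: tbl 0x39, slot 4 ⇒ 0x3B007 (P1/RW1/US1/PS0)
  lvl2: tbl 0x3B, slot 27 ⇒ 0x3F007 (P1/RW1/US1/PS0)
  lvl3: tbl 0x3F, slot 14 ⇒ 0x43007 (P1/RW1/US1/PS0)
  ✓ 0x4333C  — 4 lookups
#2 VA=0x50281609617 (r,kernel):
  lvl0: tbl 0x2A, slot 10 ⇒ 0x44007 (P1/RW1/US1/PS0)
  lvl1: tbl 0x44, slot 10 ⇒ 0x45007 (P1/RW1/US1/PS0)
  lvl2: tbl 0x45, slot 11 ⇒ 0x49007 (P1/RW1/US1/PS0)
  lvl3: tbl 0x49, slot 9 ⇒ 0x4A007 (P1/RW1/US1/PS0)
  ✓ 0x4A617  — 4 lookups
#3 VA=0x68400813981 (r,kernel):
  lvl0: tbl 0x2A, slot 13 ⇒ 0x4E007 (P1/RW1/US1/PS0)
  lvl1: tbl 0x4E, slot 16 ⇒ 0x4F007 (P1/RW1/US1/PS0)
  lvl2: tbl 0x4F, slot 4 ⇒ 0x52007 (P1/RW1/US1/PS0)
  lvl3: tbl 0x52, slot 19 ⇒ 0x54007 (P1/RW1/US1/PS0)
  ✓ 0x54981  — 4 lookups

Access #1 fault: NONE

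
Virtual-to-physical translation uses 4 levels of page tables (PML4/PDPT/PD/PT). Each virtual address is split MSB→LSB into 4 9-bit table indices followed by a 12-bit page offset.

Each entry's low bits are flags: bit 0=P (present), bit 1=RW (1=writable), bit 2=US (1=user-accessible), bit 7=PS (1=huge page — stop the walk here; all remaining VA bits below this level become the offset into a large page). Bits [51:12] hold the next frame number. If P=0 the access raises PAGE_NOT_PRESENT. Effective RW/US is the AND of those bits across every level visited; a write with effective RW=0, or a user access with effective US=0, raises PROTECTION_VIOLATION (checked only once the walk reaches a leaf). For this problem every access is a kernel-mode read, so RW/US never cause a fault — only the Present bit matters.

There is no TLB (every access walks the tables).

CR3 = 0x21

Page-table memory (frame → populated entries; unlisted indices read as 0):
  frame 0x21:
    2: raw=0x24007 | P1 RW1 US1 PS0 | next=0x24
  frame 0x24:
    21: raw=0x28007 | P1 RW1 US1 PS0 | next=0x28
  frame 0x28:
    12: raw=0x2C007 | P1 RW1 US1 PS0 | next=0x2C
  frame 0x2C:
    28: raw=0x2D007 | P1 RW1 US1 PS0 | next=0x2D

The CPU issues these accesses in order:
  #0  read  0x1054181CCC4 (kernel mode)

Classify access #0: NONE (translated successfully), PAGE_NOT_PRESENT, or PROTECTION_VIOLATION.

Walk each access:
#0 VA=0x1054181CCC4 (r,kernel):
  lvl0: tbl 0x21, slot 2 ⇒ 0x24007 (P1/RW1/US1/PS0)
  lvl1: tbl 0x24, slot 21 ⇒ 0x28007 (P1/RW1/US1/PS0)
  lvl2: tbl 0x28, slot 12 ⇒ 0x2C007 (P1/RW1/US1/PS0)
  lvl3: tbl 0x2C, slot 28 ⇒ 0x2D007 (P1/RW1/US1/PS0)
  → PA=0x2DCC4  (4 entries read)

Access #0 fault: NONE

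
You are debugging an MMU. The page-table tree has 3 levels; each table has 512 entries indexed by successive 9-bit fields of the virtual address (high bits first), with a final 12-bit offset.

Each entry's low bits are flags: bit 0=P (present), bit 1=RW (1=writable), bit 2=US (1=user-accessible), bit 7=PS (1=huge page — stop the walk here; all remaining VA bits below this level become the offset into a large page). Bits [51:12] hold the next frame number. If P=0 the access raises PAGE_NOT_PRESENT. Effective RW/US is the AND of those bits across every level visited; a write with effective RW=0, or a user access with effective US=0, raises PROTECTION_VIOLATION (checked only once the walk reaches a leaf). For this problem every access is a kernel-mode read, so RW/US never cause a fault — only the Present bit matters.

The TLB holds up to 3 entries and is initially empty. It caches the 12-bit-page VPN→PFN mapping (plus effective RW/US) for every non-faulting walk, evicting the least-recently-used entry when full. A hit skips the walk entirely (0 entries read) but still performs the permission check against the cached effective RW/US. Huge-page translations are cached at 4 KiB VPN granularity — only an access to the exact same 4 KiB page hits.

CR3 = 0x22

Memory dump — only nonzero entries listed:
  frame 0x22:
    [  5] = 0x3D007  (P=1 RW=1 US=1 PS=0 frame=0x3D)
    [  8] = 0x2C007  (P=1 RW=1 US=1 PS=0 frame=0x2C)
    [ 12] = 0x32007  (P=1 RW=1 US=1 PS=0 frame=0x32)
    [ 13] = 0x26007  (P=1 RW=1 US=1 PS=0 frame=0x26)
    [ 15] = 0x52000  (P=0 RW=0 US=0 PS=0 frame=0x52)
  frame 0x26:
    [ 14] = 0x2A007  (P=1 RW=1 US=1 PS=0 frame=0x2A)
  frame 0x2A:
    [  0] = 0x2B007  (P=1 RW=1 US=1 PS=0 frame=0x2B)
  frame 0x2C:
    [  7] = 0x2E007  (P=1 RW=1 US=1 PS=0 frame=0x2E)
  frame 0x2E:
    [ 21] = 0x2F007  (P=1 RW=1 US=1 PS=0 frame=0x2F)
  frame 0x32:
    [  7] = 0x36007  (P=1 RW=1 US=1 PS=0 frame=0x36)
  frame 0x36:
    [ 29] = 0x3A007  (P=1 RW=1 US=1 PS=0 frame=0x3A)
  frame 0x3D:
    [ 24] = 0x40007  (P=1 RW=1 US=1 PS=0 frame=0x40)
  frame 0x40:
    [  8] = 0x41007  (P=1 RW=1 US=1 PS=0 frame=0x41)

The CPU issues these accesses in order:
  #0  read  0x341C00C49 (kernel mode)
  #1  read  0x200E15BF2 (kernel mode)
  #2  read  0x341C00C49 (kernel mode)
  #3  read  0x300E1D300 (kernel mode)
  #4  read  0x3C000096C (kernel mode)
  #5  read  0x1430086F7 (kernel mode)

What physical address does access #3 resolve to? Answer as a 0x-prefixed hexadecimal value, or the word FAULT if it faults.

Per-access translation:
#0 VA=0x341C00C49 (r,kernel):
  lvl0: tbl 0x22, slot 13 ⇒ 0x26007 (P1/RW1/US1/PS0)
  lvl1: tbl 0x26, slot 14 ⇒ 0x2A007 (P1/RW1/US1/PS0)
  lvl2: tbl 0x2A, slot 0 ⇒ 0x2B007 (P1/RW1/US1/PS0)
  ✓ 0x2BC49  — 3 lookups
#1 VA=0x200E15BF2 (r,kernel):
  lvl0: tbl 0x22, slot 8 ⇒ 0x2C007 (P1/RW1/US1/PS0)
  lvl1: tbl 0x2C, slot 7 ⇒ 0x2E007 (P1/RW1/US1/PS0)
  lvl2: tbl 0x2E, slot 21 ⇒ 0x2F007 (P1/RW1/US1/PS0)
  ✓ 0x2FBF2  — 3 lookups
#2 VA=0x341C00C49 (r,kernel):
  TLB hit vpn=0x341C00 → PA=0x2BC49
#3 VA=0x300E1D300 (r,kernel):
  lvl0: tbl 0x22, slot 12 ⇒ 0x32007 (P1/RW1/US1/PS0)
  lvl1: tbl 0x32, slot 7 ⇒ 0x36007 (P1/RW1/US1/PS0)
  lvl2: tbl 0x36, slot 29 ⇒ 0x3A007 (P1/RW1/US1/PS0)
  ✓ 0x3A300  — 3 lookups
#4 VA=0x3C000096C (r,kernel):
  lvl0: tbl 0x22, slot 15 ⇒ 0x52000 (P0/RW0/US0/PS0)
  → PAGE_NOT_PRESENT  (1 entries read)
#5 VA=0x1430086F7 (r,kernel):
  lvl0: tbl 0x22, slot 5 ⇒ 0x3D007 (P1/RW1/US1/PS0)
  lvl1: tbl 0x3D, slot 24 ⇒ 0x40007 (P1/RW1/US1/PS0)
  lvl2: tbl 0x40, slot 8 ⇒ 0x41007 (P1/RW1/US1/PS0)
  ✓ 0x416F7  — 3 lookups

Access #3 PA: 0x3A300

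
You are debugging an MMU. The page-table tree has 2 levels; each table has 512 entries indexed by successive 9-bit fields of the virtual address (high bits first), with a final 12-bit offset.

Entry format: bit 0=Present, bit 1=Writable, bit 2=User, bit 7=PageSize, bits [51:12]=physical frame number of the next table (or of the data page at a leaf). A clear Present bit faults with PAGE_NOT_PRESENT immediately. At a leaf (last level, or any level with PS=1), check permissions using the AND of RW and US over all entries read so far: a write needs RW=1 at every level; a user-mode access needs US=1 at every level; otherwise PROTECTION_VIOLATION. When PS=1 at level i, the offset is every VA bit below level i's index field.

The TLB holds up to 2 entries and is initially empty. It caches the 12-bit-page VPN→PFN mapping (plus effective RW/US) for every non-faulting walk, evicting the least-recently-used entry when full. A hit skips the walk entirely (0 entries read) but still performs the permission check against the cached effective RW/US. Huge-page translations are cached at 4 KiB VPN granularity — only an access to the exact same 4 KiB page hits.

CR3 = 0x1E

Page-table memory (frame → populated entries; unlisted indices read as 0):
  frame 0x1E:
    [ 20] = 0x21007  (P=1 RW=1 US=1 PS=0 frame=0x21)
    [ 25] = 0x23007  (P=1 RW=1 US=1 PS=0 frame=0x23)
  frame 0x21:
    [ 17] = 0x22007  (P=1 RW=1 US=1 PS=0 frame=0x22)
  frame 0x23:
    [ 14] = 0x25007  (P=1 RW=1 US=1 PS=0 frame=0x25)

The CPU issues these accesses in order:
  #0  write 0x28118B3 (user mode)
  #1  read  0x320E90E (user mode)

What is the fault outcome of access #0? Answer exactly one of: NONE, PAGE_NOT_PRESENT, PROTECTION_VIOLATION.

Walk each access:
#0 VA=0x28118B3 (w,user):
  lvl0: tbl 0x1E, slot 20 ⇒ 0x21007 (P1/RW1/US1/PS0)
  lvl1: tbl 0x21, slot 17 ⇒ 0x22007 (P1/RW1/US1/PS0)
  → PA=0x228B3  (2 entries read)
#1 VA=0x320E90E (r,user):
  lvl0: tbl 0x1E, slot 25 ⇒ 0x23007 (P1/RW1/US1/PS0)
  lvl1: tbl 0x23, slot 14 ⇒ 0x25007 (P1/RW1/US1/PS0)
  → PA=0x2590E  (2 entries read)

Access #0 fault: NONE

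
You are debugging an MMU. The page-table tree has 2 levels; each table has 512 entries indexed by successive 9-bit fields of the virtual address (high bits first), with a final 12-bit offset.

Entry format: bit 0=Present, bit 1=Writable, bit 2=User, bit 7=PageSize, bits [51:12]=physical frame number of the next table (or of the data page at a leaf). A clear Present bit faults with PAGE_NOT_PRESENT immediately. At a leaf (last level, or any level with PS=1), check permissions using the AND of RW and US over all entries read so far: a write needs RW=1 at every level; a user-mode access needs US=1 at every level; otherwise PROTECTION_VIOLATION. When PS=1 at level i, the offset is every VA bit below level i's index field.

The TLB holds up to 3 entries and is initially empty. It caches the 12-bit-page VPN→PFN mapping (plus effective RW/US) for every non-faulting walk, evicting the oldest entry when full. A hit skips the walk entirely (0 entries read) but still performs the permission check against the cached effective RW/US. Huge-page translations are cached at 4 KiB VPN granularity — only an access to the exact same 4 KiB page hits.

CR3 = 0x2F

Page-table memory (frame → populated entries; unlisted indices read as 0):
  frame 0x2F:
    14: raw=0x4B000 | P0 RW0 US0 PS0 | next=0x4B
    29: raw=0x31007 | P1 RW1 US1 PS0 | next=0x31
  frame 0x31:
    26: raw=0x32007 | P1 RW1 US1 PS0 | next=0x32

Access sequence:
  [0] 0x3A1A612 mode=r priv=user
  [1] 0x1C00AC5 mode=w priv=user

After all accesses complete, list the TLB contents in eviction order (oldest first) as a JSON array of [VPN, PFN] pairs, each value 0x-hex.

Trace:
#0 VA=0x3A1A612 (r,user):
  [0] read 0x2F idx=29: raw=0x31007 flags P=1 W=1 U=1 S=0
  [1] read 0x31 idx=26: raw=0x32007 flags P=1 W=1 U=1 S=0
  → PA=0x32612  (2 entries read)
#1 VA=0x1C00AC5 (w,user):
  [0] read 0x2F idx=14: raw=0x4B000 flags P=0 W=0 U=0 S=0
  ✗ PAGE_NOT_PRESENT  [1 reads]

TLB: [["0x3A1A", "0x32"]]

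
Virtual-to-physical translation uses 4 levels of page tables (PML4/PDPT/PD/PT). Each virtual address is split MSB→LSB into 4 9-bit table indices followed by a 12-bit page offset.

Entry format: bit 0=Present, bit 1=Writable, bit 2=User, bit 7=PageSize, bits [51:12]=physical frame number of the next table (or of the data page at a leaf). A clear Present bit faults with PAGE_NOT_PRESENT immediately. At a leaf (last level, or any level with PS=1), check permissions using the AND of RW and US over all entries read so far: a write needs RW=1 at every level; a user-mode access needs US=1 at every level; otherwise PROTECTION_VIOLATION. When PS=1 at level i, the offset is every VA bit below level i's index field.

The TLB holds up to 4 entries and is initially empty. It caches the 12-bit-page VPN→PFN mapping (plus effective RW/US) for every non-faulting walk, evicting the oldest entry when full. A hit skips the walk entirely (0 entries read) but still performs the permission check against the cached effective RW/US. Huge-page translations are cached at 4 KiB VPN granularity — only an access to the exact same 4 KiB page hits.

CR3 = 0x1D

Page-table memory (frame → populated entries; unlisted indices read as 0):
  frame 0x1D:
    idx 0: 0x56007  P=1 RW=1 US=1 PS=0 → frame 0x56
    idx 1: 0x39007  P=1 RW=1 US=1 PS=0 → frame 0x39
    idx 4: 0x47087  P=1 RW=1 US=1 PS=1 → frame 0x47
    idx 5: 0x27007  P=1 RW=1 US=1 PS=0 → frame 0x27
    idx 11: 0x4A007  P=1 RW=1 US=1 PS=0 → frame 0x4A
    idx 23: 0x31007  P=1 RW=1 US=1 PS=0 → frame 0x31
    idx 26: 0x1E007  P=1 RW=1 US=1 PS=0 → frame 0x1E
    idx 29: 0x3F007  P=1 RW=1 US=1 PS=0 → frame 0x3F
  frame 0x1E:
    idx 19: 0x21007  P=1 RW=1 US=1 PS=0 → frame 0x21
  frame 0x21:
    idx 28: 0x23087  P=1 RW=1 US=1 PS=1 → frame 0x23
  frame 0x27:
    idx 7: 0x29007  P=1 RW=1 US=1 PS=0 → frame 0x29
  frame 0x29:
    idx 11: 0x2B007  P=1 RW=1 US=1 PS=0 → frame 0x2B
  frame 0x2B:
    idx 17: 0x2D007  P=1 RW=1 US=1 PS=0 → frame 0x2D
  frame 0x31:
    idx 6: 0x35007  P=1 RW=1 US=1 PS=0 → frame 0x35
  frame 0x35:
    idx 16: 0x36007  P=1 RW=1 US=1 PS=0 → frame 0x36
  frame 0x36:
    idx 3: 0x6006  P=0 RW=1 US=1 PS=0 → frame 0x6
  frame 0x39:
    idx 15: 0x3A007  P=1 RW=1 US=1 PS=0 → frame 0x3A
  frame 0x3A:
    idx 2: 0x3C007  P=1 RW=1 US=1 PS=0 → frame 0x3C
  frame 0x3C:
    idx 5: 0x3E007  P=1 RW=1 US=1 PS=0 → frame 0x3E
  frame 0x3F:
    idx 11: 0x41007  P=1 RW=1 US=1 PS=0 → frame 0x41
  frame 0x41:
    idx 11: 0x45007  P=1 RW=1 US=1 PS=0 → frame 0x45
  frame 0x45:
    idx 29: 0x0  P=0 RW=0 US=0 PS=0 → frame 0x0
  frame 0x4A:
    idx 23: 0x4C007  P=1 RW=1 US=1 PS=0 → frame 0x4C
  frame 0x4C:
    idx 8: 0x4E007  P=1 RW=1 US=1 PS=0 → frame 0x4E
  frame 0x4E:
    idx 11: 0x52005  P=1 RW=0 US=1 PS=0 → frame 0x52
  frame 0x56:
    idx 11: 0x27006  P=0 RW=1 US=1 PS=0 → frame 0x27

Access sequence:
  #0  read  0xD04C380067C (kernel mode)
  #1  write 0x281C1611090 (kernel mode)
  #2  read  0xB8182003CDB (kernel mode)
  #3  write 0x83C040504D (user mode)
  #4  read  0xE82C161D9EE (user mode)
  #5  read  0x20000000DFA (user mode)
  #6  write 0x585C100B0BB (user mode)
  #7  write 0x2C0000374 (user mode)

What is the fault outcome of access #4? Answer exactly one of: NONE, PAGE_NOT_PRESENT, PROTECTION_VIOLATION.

Trace:
#0 VA=0xD04C380067C (r,kernel):
  [0] read 0x1D idx=26: raw=0x1E007 flags P=1 W=1 U=1 S=0
  [1] read 0x1E idx=19: raw=0x21007 flags P=1 W=1 U=1 S=0
  [2] read 0x21 idx=28: raw=0x23087 flags P=1 W=1 U=1 S=1
  ⇒ phys 0x2367C (huge @L2)  [3 reads]
#1 VA=0x281C1611090 (w,kernel):
  [0] read 0x1D idx=5: raw=0x27007 flags P=1 W=1 U=1 S=0
  [1] read 0x27 idx=7: raw=0x29007 flags P=1 W=1 U=1 S=0
  [2] read 0x29 idx=11: raw=0x2B007 flags P=1 W=1 U=1 S=0
  [3] read 0x2B idx=17: raw=0x2D007 flags P=1 W=1 U=1 S=0
  ⇒ phys 0x2D090  [4 reads]
#2 VA=0xB8182003CDB (r,kernel):
  [0] read 0x1D idx=23: raw=0x31007 flags P=1 W=1 U=1 S=0
  [1] read 0x31 idx=6: raw=0x35007 flags P=1 W=1 U=1 S=0
  [2] read 0x35 idx=16: raw=0x36007 flags P=1 W=1 U=1 S=0
  [3] read 0x36 idx=3: raw=0x6006 flags P=0 W=1 U=1 S=0
  ✗ PAGE_NOT_PRESENT  [4 reads]
#3 VA=0x83C040504D (w,user):
  [0] read 0x1D idx=1: raw=0x39007 flags P=1 W=1 U=1 S=0
  [1] read 0x39 idx=15: raw=0x3A007 flags P=1 W=1 U=1 S=0
  [2] read 0x3A idx=2: raw=0x3C007 flags P=1 W=1 U=1 S=0
  [3] read 0x3C idx=5: raw=0x3E007 flags P=1 W=1 U=1 S=0
  ⇒ phys 0x3E04D  [4 reads]
#4 VA=0xE82C161D9EE (r,user):
  [0] read 0x1D idx=29: raw=0x3F007 flags P=1 W=1 U=1 S=0
  [1] read 0x3F idx=11: raw=0x41007 flags P=1 W=1 U=1 S=0
  [2] read 0x41 idx=11: raw=0x45007 flags P=1 W=1 U=1 S=0
  [3] read 0x45 idx=29: raw=0x0 flags P=0 W=0 U=0 S=0
  ✗ PAGE_NOT_PRESENT  [4 reads]
#5 VA=0x20000000DFA (r,user):
  [0] read 0x1D idx=4: raw=0x47087 flags P=1 W=1 U=1 S=1
  ⇒ phys 0x47DFA (huge @L0)  [1 reads]
#6 VA=0x585C100B0BB (w,user):
  [0] read 0x1D idx=11: raw=0x4A007 flags P=1 W=1 U=1 S=0
  [1] read 0x4A idx=23: raw=0x4C007 flags P=1 W=1 U=1 S=0
  [2] read 0x4C idx=8: raw=0x4E007 flags P=1 W=1 U=1 S=0
  [3] read 0x4E idx=11: raw=0x52005 flags P=1 W=0 U=1 S=0
  ✗ PROTECTION_VIOLATION  [4 reads]
#7 VA=0x2C0000374 (w,user):
  [0] read 0x1D idx=0: raw=0x56007 flags P=1 W=1 U=1 S=0
  [1] read 0x56 idx=11: raw=0x27006 flags P=0 W=1 U=1 S=0
  ✗ PAGE_NOT_PRESENT  [2 reads]

Access #4 fault: PAGE_NOT_PRESENT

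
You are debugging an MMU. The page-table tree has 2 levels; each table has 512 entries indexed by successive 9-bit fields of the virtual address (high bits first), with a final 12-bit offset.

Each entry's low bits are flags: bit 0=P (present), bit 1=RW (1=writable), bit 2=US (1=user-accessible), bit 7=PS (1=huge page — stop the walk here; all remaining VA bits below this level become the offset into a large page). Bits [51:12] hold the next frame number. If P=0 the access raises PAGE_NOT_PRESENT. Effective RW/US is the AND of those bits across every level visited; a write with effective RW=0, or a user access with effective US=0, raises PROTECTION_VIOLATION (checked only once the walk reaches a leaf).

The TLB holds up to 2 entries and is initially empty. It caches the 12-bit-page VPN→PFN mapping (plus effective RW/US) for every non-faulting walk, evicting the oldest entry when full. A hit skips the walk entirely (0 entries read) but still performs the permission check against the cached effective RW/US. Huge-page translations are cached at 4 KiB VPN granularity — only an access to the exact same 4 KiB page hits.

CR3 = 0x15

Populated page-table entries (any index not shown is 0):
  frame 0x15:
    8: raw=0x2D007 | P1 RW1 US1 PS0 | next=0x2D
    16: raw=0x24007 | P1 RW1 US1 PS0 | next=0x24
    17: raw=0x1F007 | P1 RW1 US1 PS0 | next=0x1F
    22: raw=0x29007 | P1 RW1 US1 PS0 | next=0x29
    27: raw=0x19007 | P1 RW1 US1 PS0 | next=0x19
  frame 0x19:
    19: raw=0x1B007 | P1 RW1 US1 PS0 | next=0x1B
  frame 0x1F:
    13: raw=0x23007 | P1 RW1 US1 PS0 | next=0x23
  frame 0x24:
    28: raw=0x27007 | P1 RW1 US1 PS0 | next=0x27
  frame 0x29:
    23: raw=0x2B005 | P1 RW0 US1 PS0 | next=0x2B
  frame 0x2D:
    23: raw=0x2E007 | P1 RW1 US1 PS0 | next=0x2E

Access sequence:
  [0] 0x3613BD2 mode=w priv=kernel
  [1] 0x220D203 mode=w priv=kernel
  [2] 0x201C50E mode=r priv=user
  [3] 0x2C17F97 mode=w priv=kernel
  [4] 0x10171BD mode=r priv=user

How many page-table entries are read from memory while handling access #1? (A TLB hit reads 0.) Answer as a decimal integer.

Walk each access:
#0 VA=0x3613BD2 (w,kernel):
  L0: frame=0x15 idx=27 entry=0x19007 [P=1 RW=1 US=1 PS=0]
  L1: frame=0x19 idx=19 entry=0x1B007 [P=1 RW=1 US=1 PS=0]
  ✓ 0x1BBD2  — 2 lookups
#1 VA=0x220D203 (w,kernel):
  L0: frame=0x15 idx=17 entry=0x1F007 [P=1 RW=1 US=1 PS=0]
  L1: frame=0x1F idx=13 entry=0x23007 [P=1 RW=1 US=1 PS=0]
  ✓ 0x23203  — 2 lookups
#2 VA=0x201C50E (r,user):
  L0: frame=0x15 idx=16 entry=0x24007 [P=1 RW=1 US=1 PS=0]
  L1: frame=0x24 idx=28 entry=0x27007 [P=1 RW=1 US=1 PS=0]
  ✓ 0x2750E  — 2 lookups
#3 VA=0x2C17F97 (w,kernel):
  L0: frame=0x15 idx=22 entry=0x29007 [P=1 RW=1 US=1 PS=0]
  L1: frame=0x29 idx=23 entry=0x2B005 [P=1 RW=0 US=1 PS=0]
  ✗ PROTECTION_VIOLATION  [2 reads]
#4 VA=0x10171BD (r,user):
  L0: frame=0x15 idx=8 entry=0x2D007 [P=1 RW=1 US=1 PS=0]
  L1: frame=0x2D idx=23 entry=0x2E007 [P=1 RW=1 US=1 PS=0]
  ✓ 0x2E1BD  — 2 lookups

Entries read for #1: 2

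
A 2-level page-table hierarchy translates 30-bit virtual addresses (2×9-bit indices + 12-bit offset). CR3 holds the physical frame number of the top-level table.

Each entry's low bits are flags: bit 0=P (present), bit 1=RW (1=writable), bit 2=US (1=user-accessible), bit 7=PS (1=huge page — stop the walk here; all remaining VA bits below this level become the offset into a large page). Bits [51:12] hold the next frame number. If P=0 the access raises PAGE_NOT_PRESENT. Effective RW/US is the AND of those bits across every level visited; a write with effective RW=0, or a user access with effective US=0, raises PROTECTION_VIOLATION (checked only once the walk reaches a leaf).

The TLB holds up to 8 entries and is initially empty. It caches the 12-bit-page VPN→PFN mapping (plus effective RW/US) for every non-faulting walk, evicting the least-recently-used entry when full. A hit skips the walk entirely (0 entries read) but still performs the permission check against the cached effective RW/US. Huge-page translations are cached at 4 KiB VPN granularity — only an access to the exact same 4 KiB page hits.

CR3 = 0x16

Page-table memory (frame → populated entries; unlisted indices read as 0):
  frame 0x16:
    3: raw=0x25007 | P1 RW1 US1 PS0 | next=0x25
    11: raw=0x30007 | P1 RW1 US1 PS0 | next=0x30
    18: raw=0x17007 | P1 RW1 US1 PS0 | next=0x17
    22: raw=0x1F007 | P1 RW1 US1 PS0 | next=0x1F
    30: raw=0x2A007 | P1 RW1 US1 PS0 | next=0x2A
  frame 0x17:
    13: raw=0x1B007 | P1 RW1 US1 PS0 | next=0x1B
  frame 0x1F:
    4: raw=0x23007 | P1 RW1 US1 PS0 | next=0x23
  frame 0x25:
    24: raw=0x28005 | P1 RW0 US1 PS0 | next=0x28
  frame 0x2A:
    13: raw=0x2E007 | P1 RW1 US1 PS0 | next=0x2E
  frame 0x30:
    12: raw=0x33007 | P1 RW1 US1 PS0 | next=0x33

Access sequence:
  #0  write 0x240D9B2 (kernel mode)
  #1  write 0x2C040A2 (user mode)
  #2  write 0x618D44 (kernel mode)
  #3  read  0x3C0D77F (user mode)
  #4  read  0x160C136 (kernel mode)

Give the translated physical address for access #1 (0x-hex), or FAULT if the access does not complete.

Per-access translation:
#0 VA=0x240D9B2 (w,kernel):
  L0: frame=0x16 idx=18 entry=0x17007 [P=1 RW=1 US=1 PS=0]
  L1: frame=0x17 idx=13 entry=0x1B007 [P=1 RW=1 US=1 PS=0]
  → PA=0x1B9B2  (2 entries read)
#1 VA=0x2C040A2 (w,user):
  L0: frame=0x16 idx=22 entry=0x1F007 [P=1 RW=1 US=1 PS=0]
  L1: frame=0x1F idx=4 entry=0x23007 [P=1 RW=1 US=1 PS=0]
  → PA=0x230A2  (2 entries read)
#2 VA=0x618D44 (w,kernel):
  L0: frame=0x16 idx=3 entry=0x25007 [P=1 RW=1 US=1 PS=0]
  L1: frame=0x25 idx=24 entry=0x28005 [P=1 RW=0 US=1 PS=0]
  ✗ PROTECTION_VIOLATION  [2 reads]
#3 VA=0x3C0D77F (r,user):
  L0: frame=0x16 idx=30 entry=0x2A007 [P=1 RW=1 US=1 PS=0]
  L1: frame=0x2A idx=13 entry=0x2E007 [P=1 RW=1 US=1 PS=0]
  → PA=0x2E77F  (2 entries read)
#4 VA=0x160C136 (r,kernel):
  L0: frame=0x16 idx=11 entry=0x30007 [P=1 RW=1 US=1 PS=0]
  L1: frame=0x30 idx=12 entry=0x33007 [P=1 RW=1 US=1 PS=0]
  → PA=0x33136  (2 entries read)

Access #1 PA: 0x230A2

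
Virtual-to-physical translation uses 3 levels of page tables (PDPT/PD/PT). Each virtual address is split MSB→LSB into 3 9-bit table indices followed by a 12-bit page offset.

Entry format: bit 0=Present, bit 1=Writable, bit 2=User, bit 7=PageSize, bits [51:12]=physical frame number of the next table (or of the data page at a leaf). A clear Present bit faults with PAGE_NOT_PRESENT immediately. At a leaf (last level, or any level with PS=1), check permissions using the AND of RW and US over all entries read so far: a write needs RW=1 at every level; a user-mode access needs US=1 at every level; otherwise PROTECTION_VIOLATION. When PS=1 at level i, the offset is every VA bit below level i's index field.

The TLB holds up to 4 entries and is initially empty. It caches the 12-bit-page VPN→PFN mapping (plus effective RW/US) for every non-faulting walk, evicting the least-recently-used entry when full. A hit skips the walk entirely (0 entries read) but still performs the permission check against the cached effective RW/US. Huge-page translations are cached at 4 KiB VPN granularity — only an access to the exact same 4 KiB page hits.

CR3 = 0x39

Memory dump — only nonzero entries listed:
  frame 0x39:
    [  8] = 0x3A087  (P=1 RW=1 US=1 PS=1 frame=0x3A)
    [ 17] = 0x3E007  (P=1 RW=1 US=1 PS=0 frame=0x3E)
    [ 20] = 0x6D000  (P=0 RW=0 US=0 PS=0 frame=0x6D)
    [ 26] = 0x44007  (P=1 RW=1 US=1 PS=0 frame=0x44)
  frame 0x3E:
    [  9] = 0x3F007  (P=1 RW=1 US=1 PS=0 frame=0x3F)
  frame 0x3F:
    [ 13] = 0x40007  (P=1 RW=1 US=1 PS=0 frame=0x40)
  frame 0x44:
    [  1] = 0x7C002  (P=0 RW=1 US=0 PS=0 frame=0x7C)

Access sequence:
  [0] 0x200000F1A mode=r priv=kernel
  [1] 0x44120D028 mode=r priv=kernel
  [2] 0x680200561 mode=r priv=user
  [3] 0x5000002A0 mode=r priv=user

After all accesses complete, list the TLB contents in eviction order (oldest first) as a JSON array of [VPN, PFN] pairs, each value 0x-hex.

Trace:
#0 VA=0x200000F1A (r,kernel):
  L0 @0x39[8] → 0x3A087  P=1,RW=1,US=1,PS=1
  → PA=0x3AF1A (huge @L0)  (1 entries read)
#1 VA=0x44120D028 (r,kernel):
  L0 @0x39[17] → 0x3E007  P=1,RW=1,US=1,PS=0
  L1 @0x3E[9] → 0x3F007  P=1,RW=1,US=1,PS=0
  L2 @0x3F[13] → 0x40007  P=1,RW=1,US=1,PS=0
  → PA=0x40028  (3 entries read)
#2 VA=0x680200561 (r,user):
  L0 @0x39[26] → 0x44007  P=1,RW=1,US=1,PS=0
  L1 @0x44[1] → 0x7C002  P=0,RW=1,US=0,PS=0
  ✗ PAGE_NOT_PRESENT  [2 reads]
#3 VA=0x5000002A0 (r,user):
  L0 @0x39[20] → 0x6D000  P=0,RW=0,US=0,PS=0
  ✗ PAGE_NOT_PRESENT  [1 reads]

TLB: [["0x200000", "0x3A"], ["0x44120D", "0x40"]]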